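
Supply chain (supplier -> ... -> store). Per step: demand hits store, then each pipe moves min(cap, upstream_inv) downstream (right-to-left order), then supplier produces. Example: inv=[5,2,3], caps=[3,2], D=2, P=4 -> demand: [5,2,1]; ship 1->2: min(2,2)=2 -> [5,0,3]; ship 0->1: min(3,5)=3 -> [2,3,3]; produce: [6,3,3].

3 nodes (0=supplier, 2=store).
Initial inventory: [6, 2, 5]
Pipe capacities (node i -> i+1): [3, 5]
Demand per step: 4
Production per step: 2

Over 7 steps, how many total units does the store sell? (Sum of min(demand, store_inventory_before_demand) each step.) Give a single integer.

Step 1: sold=4 (running total=4) -> [5 3 3]
Step 2: sold=3 (running total=7) -> [4 3 3]
Step 3: sold=3 (running total=10) -> [3 3 3]
Step 4: sold=3 (running total=13) -> [2 3 3]
Step 5: sold=3 (running total=16) -> [2 2 3]
Step 6: sold=3 (running total=19) -> [2 2 2]
Step 7: sold=2 (running total=21) -> [2 2 2]

Answer: 21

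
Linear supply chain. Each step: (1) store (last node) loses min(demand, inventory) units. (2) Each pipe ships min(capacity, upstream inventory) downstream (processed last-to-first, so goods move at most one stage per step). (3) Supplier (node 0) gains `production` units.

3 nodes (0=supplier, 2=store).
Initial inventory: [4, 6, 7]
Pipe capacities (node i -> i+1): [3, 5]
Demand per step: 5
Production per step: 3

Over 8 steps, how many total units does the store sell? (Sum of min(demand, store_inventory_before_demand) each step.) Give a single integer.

Answer: 31

Derivation:
Step 1: sold=5 (running total=5) -> [4 4 7]
Step 2: sold=5 (running total=10) -> [4 3 6]
Step 3: sold=5 (running total=15) -> [4 3 4]
Step 4: sold=4 (running total=19) -> [4 3 3]
Step 5: sold=3 (running total=22) -> [4 3 3]
Step 6: sold=3 (running total=25) -> [4 3 3]
Step 7: sold=3 (running total=28) -> [4 3 3]
Step 8: sold=3 (running total=31) -> [4 3 3]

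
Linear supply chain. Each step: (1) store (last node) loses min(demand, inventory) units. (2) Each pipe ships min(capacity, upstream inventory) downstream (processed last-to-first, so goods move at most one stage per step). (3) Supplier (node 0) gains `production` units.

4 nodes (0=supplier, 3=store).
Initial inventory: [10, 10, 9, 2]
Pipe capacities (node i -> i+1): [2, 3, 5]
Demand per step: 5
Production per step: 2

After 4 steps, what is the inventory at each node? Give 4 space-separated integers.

Step 1: demand=5,sold=2 ship[2->3]=5 ship[1->2]=3 ship[0->1]=2 prod=2 -> inv=[10 9 7 5]
Step 2: demand=5,sold=5 ship[2->3]=5 ship[1->2]=3 ship[0->1]=2 prod=2 -> inv=[10 8 5 5]
Step 3: demand=5,sold=5 ship[2->3]=5 ship[1->2]=3 ship[0->1]=2 prod=2 -> inv=[10 7 3 5]
Step 4: demand=5,sold=5 ship[2->3]=3 ship[1->2]=3 ship[0->1]=2 prod=2 -> inv=[10 6 3 3]

10 6 3 3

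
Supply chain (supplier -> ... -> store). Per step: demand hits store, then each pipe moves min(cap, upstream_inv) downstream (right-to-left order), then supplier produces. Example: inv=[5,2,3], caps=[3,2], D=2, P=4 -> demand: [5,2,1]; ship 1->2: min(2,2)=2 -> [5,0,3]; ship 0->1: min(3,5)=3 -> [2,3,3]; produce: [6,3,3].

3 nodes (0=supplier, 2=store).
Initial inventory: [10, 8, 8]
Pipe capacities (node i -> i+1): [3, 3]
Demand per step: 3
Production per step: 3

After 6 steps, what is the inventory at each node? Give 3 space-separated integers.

Step 1: demand=3,sold=3 ship[1->2]=3 ship[0->1]=3 prod=3 -> inv=[10 8 8]
Step 2: demand=3,sold=3 ship[1->2]=3 ship[0->1]=3 prod=3 -> inv=[10 8 8]
Step 3: demand=3,sold=3 ship[1->2]=3 ship[0->1]=3 prod=3 -> inv=[10 8 8]
Step 4: demand=3,sold=3 ship[1->2]=3 ship[0->1]=3 prod=3 -> inv=[10 8 8]
Step 5: demand=3,sold=3 ship[1->2]=3 ship[0->1]=3 prod=3 -> inv=[10 8 8]
Step 6: demand=3,sold=3 ship[1->2]=3 ship[0->1]=3 prod=3 -> inv=[10 8 8]

10 8 8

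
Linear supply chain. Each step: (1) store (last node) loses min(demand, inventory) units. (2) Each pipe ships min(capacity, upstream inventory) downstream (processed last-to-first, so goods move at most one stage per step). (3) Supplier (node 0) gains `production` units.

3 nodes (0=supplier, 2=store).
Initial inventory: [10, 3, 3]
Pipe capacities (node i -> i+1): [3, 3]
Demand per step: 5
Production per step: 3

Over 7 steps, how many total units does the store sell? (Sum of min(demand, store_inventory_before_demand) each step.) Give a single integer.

Answer: 21

Derivation:
Step 1: sold=3 (running total=3) -> [10 3 3]
Step 2: sold=3 (running total=6) -> [10 3 3]
Step 3: sold=3 (running total=9) -> [10 3 3]
Step 4: sold=3 (running total=12) -> [10 3 3]
Step 5: sold=3 (running total=15) -> [10 3 3]
Step 6: sold=3 (running total=18) -> [10 3 3]
Step 7: sold=3 (running total=21) -> [10 3 3]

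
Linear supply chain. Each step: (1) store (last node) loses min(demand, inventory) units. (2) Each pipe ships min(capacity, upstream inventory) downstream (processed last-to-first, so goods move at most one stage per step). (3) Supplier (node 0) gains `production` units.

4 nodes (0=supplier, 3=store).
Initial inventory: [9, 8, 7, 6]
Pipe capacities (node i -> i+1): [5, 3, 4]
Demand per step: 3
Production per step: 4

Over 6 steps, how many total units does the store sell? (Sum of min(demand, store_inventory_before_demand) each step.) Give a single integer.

Step 1: sold=3 (running total=3) -> [8 10 6 7]
Step 2: sold=3 (running total=6) -> [7 12 5 8]
Step 3: sold=3 (running total=9) -> [6 14 4 9]
Step 4: sold=3 (running total=12) -> [5 16 3 10]
Step 5: sold=3 (running total=15) -> [4 18 3 10]
Step 6: sold=3 (running total=18) -> [4 19 3 10]

Answer: 18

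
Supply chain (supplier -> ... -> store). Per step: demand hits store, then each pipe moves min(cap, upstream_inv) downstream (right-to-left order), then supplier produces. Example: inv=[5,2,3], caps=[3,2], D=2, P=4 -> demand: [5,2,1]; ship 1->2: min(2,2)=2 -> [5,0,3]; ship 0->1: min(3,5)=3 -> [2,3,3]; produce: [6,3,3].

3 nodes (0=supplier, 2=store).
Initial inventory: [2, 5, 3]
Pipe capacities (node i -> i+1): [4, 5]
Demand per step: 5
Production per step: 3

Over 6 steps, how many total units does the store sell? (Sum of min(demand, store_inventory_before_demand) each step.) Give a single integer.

Answer: 19

Derivation:
Step 1: sold=3 (running total=3) -> [3 2 5]
Step 2: sold=5 (running total=8) -> [3 3 2]
Step 3: sold=2 (running total=10) -> [3 3 3]
Step 4: sold=3 (running total=13) -> [3 3 3]
Step 5: sold=3 (running total=16) -> [3 3 3]
Step 6: sold=3 (running total=19) -> [3 3 3]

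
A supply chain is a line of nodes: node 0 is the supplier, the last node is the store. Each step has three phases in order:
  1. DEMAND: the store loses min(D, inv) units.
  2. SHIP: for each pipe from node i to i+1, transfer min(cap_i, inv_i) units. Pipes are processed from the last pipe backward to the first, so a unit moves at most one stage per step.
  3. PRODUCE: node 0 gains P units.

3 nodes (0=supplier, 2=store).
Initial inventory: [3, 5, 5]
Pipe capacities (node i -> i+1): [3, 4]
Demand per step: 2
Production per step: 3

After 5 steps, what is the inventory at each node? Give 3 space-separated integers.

Step 1: demand=2,sold=2 ship[1->2]=4 ship[0->1]=3 prod=3 -> inv=[3 4 7]
Step 2: demand=2,sold=2 ship[1->2]=4 ship[0->1]=3 prod=3 -> inv=[3 3 9]
Step 3: demand=2,sold=2 ship[1->2]=3 ship[0->1]=3 prod=3 -> inv=[3 3 10]
Step 4: demand=2,sold=2 ship[1->2]=3 ship[0->1]=3 prod=3 -> inv=[3 3 11]
Step 5: demand=2,sold=2 ship[1->2]=3 ship[0->1]=3 prod=3 -> inv=[3 3 12]

3 3 12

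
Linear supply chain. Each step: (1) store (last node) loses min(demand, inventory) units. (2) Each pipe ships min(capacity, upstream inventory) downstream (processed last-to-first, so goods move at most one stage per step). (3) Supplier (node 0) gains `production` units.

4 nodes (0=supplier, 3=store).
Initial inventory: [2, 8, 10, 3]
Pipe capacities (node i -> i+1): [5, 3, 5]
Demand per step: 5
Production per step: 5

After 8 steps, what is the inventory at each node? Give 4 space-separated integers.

Step 1: demand=5,sold=3 ship[2->3]=5 ship[1->2]=3 ship[0->1]=2 prod=5 -> inv=[5 7 8 5]
Step 2: demand=5,sold=5 ship[2->3]=5 ship[1->2]=3 ship[0->1]=5 prod=5 -> inv=[5 9 6 5]
Step 3: demand=5,sold=5 ship[2->3]=5 ship[1->2]=3 ship[0->1]=5 prod=5 -> inv=[5 11 4 5]
Step 4: demand=5,sold=5 ship[2->3]=4 ship[1->2]=3 ship[0->1]=5 prod=5 -> inv=[5 13 3 4]
Step 5: demand=5,sold=4 ship[2->3]=3 ship[1->2]=3 ship[0->1]=5 prod=5 -> inv=[5 15 3 3]
Step 6: demand=5,sold=3 ship[2->3]=3 ship[1->2]=3 ship[0->1]=5 prod=5 -> inv=[5 17 3 3]
Step 7: demand=5,sold=3 ship[2->3]=3 ship[1->2]=3 ship[0->1]=5 prod=5 -> inv=[5 19 3 3]
Step 8: demand=5,sold=3 ship[2->3]=3 ship[1->2]=3 ship[0->1]=5 prod=5 -> inv=[5 21 3 3]

5 21 3 3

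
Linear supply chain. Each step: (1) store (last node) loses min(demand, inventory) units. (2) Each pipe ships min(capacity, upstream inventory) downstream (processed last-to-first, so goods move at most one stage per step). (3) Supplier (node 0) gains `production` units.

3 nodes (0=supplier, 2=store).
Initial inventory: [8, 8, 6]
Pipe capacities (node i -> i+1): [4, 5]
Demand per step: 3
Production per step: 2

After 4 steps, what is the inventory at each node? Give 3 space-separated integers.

Step 1: demand=3,sold=3 ship[1->2]=5 ship[0->1]=4 prod=2 -> inv=[6 7 8]
Step 2: demand=3,sold=3 ship[1->2]=5 ship[0->1]=4 prod=2 -> inv=[4 6 10]
Step 3: demand=3,sold=3 ship[1->2]=5 ship[0->1]=4 prod=2 -> inv=[2 5 12]
Step 4: demand=3,sold=3 ship[1->2]=5 ship[0->1]=2 prod=2 -> inv=[2 2 14]

2 2 14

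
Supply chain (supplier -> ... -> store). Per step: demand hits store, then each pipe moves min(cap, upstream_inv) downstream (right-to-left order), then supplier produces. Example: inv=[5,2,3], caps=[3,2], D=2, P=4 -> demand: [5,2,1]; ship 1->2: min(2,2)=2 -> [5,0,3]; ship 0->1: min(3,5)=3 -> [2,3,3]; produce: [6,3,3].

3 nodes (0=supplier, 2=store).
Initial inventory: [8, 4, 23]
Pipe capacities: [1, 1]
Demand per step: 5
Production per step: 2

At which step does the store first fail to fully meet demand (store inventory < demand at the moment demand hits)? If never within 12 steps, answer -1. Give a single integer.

Step 1: demand=5,sold=5 ship[1->2]=1 ship[0->1]=1 prod=2 -> [9 4 19]
Step 2: demand=5,sold=5 ship[1->2]=1 ship[0->1]=1 prod=2 -> [10 4 15]
Step 3: demand=5,sold=5 ship[1->2]=1 ship[0->1]=1 prod=2 -> [11 4 11]
Step 4: demand=5,sold=5 ship[1->2]=1 ship[0->1]=1 prod=2 -> [12 4 7]
Step 5: demand=5,sold=5 ship[1->2]=1 ship[0->1]=1 prod=2 -> [13 4 3]
Step 6: demand=5,sold=3 ship[1->2]=1 ship[0->1]=1 prod=2 -> [14 4 1]
Step 7: demand=5,sold=1 ship[1->2]=1 ship[0->1]=1 prod=2 -> [15 4 1]
Step 8: demand=5,sold=1 ship[1->2]=1 ship[0->1]=1 prod=2 -> [16 4 1]
Step 9: demand=5,sold=1 ship[1->2]=1 ship[0->1]=1 prod=2 -> [17 4 1]
Step 10: demand=5,sold=1 ship[1->2]=1 ship[0->1]=1 prod=2 -> [18 4 1]
Step 11: demand=5,sold=1 ship[1->2]=1 ship[0->1]=1 prod=2 -> [19 4 1]
Step 12: demand=5,sold=1 ship[1->2]=1 ship[0->1]=1 prod=2 -> [20 4 1]
First stockout at step 6

6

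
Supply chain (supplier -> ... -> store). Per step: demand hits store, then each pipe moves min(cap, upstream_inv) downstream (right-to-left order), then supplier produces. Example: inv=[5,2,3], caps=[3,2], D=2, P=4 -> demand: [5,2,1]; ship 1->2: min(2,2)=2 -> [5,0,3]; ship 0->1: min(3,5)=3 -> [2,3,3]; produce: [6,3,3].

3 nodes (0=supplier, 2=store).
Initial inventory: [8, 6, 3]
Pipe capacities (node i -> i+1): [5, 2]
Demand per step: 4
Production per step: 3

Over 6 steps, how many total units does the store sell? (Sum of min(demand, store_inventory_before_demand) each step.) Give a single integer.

Answer: 13

Derivation:
Step 1: sold=3 (running total=3) -> [6 9 2]
Step 2: sold=2 (running total=5) -> [4 12 2]
Step 3: sold=2 (running total=7) -> [3 14 2]
Step 4: sold=2 (running total=9) -> [3 15 2]
Step 5: sold=2 (running total=11) -> [3 16 2]
Step 6: sold=2 (running total=13) -> [3 17 2]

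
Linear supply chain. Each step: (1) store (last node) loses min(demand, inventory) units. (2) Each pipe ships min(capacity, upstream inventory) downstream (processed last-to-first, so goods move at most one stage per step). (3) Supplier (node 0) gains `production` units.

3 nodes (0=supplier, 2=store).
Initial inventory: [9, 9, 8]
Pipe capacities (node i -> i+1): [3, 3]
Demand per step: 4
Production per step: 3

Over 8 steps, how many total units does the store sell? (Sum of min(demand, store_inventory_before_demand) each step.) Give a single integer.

Answer: 29

Derivation:
Step 1: sold=4 (running total=4) -> [9 9 7]
Step 2: sold=4 (running total=8) -> [9 9 6]
Step 3: sold=4 (running total=12) -> [9 9 5]
Step 4: sold=4 (running total=16) -> [9 9 4]
Step 5: sold=4 (running total=20) -> [9 9 3]
Step 6: sold=3 (running total=23) -> [9 9 3]
Step 7: sold=3 (running total=26) -> [9 9 3]
Step 8: sold=3 (running total=29) -> [9 9 3]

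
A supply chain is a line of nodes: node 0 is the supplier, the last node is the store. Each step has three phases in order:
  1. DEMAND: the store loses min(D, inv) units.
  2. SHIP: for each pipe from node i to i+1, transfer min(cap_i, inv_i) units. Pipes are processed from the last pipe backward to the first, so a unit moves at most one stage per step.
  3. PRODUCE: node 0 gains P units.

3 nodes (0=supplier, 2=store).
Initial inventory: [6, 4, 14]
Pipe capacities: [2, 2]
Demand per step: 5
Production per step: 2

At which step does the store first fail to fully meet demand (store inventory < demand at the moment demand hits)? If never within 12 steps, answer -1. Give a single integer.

Step 1: demand=5,sold=5 ship[1->2]=2 ship[0->1]=2 prod=2 -> [6 4 11]
Step 2: demand=5,sold=5 ship[1->2]=2 ship[0->1]=2 prod=2 -> [6 4 8]
Step 3: demand=5,sold=5 ship[1->2]=2 ship[0->1]=2 prod=2 -> [6 4 5]
Step 4: demand=5,sold=5 ship[1->2]=2 ship[0->1]=2 prod=2 -> [6 4 2]
Step 5: demand=5,sold=2 ship[1->2]=2 ship[0->1]=2 prod=2 -> [6 4 2]
Step 6: demand=5,sold=2 ship[1->2]=2 ship[0->1]=2 prod=2 -> [6 4 2]
Step 7: demand=5,sold=2 ship[1->2]=2 ship[0->1]=2 prod=2 -> [6 4 2]
Step 8: demand=5,sold=2 ship[1->2]=2 ship[0->1]=2 prod=2 -> [6 4 2]
Step 9: demand=5,sold=2 ship[1->2]=2 ship[0->1]=2 prod=2 -> [6 4 2]
Step 10: demand=5,sold=2 ship[1->2]=2 ship[0->1]=2 prod=2 -> [6 4 2]
Step 11: demand=5,sold=2 ship[1->2]=2 ship[0->1]=2 prod=2 -> [6 4 2]
Step 12: demand=5,sold=2 ship[1->2]=2 ship[0->1]=2 prod=2 -> [6 4 2]
First stockout at step 5

5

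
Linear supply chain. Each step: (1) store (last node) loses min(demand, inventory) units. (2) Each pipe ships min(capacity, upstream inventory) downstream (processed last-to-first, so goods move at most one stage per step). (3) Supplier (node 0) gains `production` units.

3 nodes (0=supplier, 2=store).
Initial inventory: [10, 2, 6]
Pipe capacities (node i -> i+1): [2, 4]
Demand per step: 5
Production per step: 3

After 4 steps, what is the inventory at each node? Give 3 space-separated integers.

Step 1: demand=5,sold=5 ship[1->2]=2 ship[0->1]=2 prod=3 -> inv=[11 2 3]
Step 2: demand=5,sold=3 ship[1->2]=2 ship[0->1]=2 prod=3 -> inv=[12 2 2]
Step 3: demand=5,sold=2 ship[1->2]=2 ship[0->1]=2 prod=3 -> inv=[13 2 2]
Step 4: demand=5,sold=2 ship[1->2]=2 ship[0->1]=2 prod=3 -> inv=[14 2 2]

14 2 2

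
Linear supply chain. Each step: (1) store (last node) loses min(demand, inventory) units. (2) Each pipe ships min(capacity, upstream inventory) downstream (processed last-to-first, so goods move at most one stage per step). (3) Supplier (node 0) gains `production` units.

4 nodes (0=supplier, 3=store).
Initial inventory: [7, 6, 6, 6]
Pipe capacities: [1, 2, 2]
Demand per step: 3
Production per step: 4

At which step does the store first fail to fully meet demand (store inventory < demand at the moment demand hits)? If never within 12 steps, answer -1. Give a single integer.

Step 1: demand=3,sold=3 ship[2->3]=2 ship[1->2]=2 ship[0->1]=1 prod=4 -> [10 5 6 5]
Step 2: demand=3,sold=3 ship[2->3]=2 ship[1->2]=2 ship[0->1]=1 prod=4 -> [13 4 6 4]
Step 3: demand=3,sold=3 ship[2->3]=2 ship[1->2]=2 ship[0->1]=1 prod=4 -> [16 3 6 3]
Step 4: demand=3,sold=3 ship[2->3]=2 ship[1->2]=2 ship[0->1]=1 prod=4 -> [19 2 6 2]
Step 5: demand=3,sold=2 ship[2->3]=2 ship[1->2]=2 ship[0->1]=1 prod=4 -> [22 1 6 2]
Step 6: demand=3,sold=2 ship[2->3]=2 ship[1->2]=1 ship[0->1]=1 prod=4 -> [25 1 5 2]
Step 7: demand=3,sold=2 ship[2->3]=2 ship[1->2]=1 ship[0->1]=1 prod=4 -> [28 1 4 2]
Step 8: demand=3,sold=2 ship[2->3]=2 ship[1->2]=1 ship[0->1]=1 prod=4 -> [31 1 3 2]
Step 9: demand=3,sold=2 ship[2->3]=2 ship[1->2]=1 ship[0->1]=1 prod=4 -> [34 1 2 2]
Step 10: demand=3,sold=2 ship[2->3]=2 ship[1->2]=1 ship[0->1]=1 prod=4 -> [37 1 1 2]
Step 11: demand=3,sold=2 ship[2->3]=1 ship[1->2]=1 ship[0->1]=1 prod=4 -> [40 1 1 1]
Step 12: demand=3,sold=1 ship[2->3]=1 ship[1->2]=1 ship[0->1]=1 prod=4 -> [43 1 1 1]
First stockout at step 5

5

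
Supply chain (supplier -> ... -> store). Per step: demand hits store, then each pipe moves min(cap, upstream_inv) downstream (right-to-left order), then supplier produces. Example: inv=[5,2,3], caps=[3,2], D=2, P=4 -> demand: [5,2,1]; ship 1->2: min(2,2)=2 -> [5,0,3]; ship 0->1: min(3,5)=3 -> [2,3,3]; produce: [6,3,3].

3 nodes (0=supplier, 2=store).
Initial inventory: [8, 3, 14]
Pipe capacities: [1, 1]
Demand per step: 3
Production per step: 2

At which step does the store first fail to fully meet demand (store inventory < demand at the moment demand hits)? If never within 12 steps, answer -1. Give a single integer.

Step 1: demand=3,sold=3 ship[1->2]=1 ship[0->1]=1 prod=2 -> [9 3 12]
Step 2: demand=3,sold=3 ship[1->2]=1 ship[0->1]=1 prod=2 -> [10 3 10]
Step 3: demand=3,sold=3 ship[1->2]=1 ship[0->1]=1 prod=2 -> [11 3 8]
Step 4: demand=3,sold=3 ship[1->2]=1 ship[0->1]=1 prod=2 -> [12 3 6]
Step 5: demand=3,sold=3 ship[1->2]=1 ship[0->1]=1 prod=2 -> [13 3 4]
Step 6: demand=3,sold=3 ship[1->2]=1 ship[0->1]=1 prod=2 -> [14 3 2]
Step 7: demand=3,sold=2 ship[1->2]=1 ship[0->1]=1 prod=2 -> [15 3 1]
Step 8: demand=3,sold=1 ship[1->2]=1 ship[0->1]=1 prod=2 -> [16 3 1]
Step 9: demand=3,sold=1 ship[1->2]=1 ship[0->1]=1 prod=2 -> [17 3 1]
Step 10: demand=3,sold=1 ship[1->2]=1 ship[0->1]=1 prod=2 -> [18 3 1]
Step 11: demand=3,sold=1 ship[1->2]=1 ship[0->1]=1 prod=2 -> [19 3 1]
Step 12: demand=3,sold=1 ship[1->2]=1 ship[0->1]=1 prod=2 -> [20 3 1]
First stockout at step 7

7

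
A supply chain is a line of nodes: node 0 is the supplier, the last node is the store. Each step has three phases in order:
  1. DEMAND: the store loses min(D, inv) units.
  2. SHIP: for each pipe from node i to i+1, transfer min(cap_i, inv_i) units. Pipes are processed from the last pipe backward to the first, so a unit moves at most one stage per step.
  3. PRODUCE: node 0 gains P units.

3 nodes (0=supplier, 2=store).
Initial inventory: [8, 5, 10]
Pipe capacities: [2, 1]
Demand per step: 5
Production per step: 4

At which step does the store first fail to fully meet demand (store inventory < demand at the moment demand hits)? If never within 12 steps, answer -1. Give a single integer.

Step 1: demand=5,sold=5 ship[1->2]=1 ship[0->1]=2 prod=4 -> [10 6 6]
Step 2: demand=5,sold=5 ship[1->2]=1 ship[0->1]=2 prod=4 -> [12 7 2]
Step 3: demand=5,sold=2 ship[1->2]=1 ship[0->1]=2 prod=4 -> [14 8 1]
Step 4: demand=5,sold=1 ship[1->2]=1 ship[0->1]=2 prod=4 -> [16 9 1]
Step 5: demand=5,sold=1 ship[1->2]=1 ship[0->1]=2 prod=4 -> [18 10 1]
Step 6: demand=5,sold=1 ship[1->2]=1 ship[0->1]=2 prod=4 -> [20 11 1]
Step 7: demand=5,sold=1 ship[1->2]=1 ship[0->1]=2 prod=4 -> [22 12 1]
Step 8: demand=5,sold=1 ship[1->2]=1 ship[0->1]=2 prod=4 -> [24 13 1]
Step 9: demand=5,sold=1 ship[1->2]=1 ship[0->1]=2 prod=4 -> [26 14 1]
Step 10: demand=5,sold=1 ship[1->2]=1 ship[0->1]=2 prod=4 -> [28 15 1]
Step 11: demand=5,sold=1 ship[1->2]=1 ship[0->1]=2 prod=4 -> [30 16 1]
Step 12: demand=5,sold=1 ship[1->2]=1 ship[0->1]=2 prod=4 -> [32 17 1]
First stockout at step 3

3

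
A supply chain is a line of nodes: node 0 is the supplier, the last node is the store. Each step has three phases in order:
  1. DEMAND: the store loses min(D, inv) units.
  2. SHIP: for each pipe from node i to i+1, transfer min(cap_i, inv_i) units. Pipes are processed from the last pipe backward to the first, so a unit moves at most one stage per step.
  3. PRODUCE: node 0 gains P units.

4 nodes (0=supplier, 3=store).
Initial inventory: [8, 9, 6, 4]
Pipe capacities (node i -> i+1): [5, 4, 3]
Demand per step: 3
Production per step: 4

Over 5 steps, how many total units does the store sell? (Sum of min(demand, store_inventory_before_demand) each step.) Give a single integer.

Step 1: sold=3 (running total=3) -> [7 10 7 4]
Step 2: sold=3 (running total=6) -> [6 11 8 4]
Step 3: sold=3 (running total=9) -> [5 12 9 4]
Step 4: sold=3 (running total=12) -> [4 13 10 4]
Step 5: sold=3 (running total=15) -> [4 13 11 4]

Answer: 15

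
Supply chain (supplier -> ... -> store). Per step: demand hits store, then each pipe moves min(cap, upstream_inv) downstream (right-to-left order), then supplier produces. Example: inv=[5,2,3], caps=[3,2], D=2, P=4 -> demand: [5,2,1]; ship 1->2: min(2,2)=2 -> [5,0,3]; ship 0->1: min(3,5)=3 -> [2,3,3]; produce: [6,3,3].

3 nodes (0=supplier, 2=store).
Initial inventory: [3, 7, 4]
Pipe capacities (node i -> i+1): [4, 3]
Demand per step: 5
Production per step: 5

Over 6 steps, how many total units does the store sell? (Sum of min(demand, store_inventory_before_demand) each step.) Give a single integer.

Answer: 19

Derivation:
Step 1: sold=4 (running total=4) -> [5 7 3]
Step 2: sold=3 (running total=7) -> [6 8 3]
Step 3: sold=3 (running total=10) -> [7 9 3]
Step 4: sold=3 (running total=13) -> [8 10 3]
Step 5: sold=3 (running total=16) -> [9 11 3]
Step 6: sold=3 (running total=19) -> [10 12 3]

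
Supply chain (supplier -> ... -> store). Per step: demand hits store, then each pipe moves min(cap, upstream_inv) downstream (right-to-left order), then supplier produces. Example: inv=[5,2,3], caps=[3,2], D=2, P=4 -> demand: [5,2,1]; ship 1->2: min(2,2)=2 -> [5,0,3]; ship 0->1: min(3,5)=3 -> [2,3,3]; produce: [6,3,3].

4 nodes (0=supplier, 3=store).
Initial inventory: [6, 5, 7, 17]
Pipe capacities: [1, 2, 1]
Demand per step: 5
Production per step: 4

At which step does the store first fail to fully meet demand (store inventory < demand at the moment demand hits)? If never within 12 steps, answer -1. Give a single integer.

Step 1: demand=5,sold=5 ship[2->3]=1 ship[1->2]=2 ship[0->1]=1 prod=4 -> [9 4 8 13]
Step 2: demand=5,sold=5 ship[2->3]=1 ship[1->2]=2 ship[0->1]=1 prod=4 -> [12 3 9 9]
Step 3: demand=5,sold=5 ship[2->3]=1 ship[1->2]=2 ship[0->1]=1 prod=4 -> [15 2 10 5]
Step 4: demand=5,sold=5 ship[2->3]=1 ship[1->2]=2 ship[0->1]=1 prod=4 -> [18 1 11 1]
Step 5: demand=5,sold=1 ship[2->3]=1 ship[1->2]=1 ship[0->1]=1 prod=4 -> [21 1 11 1]
Step 6: demand=5,sold=1 ship[2->3]=1 ship[1->2]=1 ship[0->1]=1 prod=4 -> [24 1 11 1]
Step 7: demand=5,sold=1 ship[2->3]=1 ship[1->2]=1 ship[0->1]=1 prod=4 -> [27 1 11 1]
Step 8: demand=5,sold=1 ship[2->3]=1 ship[1->2]=1 ship[0->1]=1 prod=4 -> [30 1 11 1]
Step 9: demand=5,sold=1 ship[2->3]=1 ship[1->2]=1 ship[0->1]=1 prod=4 -> [33 1 11 1]
Step 10: demand=5,sold=1 ship[2->3]=1 ship[1->2]=1 ship[0->1]=1 prod=4 -> [36 1 11 1]
Step 11: demand=5,sold=1 ship[2->3]=1 ship[1->2]=1 ship[0->1]=1 prod=4 -> [39 1 11 1]
Step 12: demand=5,sold=1 ship[2->3]=1 ship[1->2]=1 ship[0->1]=1 prod=4 -> [42 1 11 1]
First stockout at step 5

5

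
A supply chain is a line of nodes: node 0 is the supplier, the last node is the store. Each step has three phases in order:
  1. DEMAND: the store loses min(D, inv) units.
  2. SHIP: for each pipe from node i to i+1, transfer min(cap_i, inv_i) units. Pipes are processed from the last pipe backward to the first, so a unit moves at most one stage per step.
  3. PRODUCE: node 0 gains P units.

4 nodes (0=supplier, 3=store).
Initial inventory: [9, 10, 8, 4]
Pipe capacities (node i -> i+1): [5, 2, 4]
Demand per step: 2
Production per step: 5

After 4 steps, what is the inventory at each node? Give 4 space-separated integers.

Step 1: demand=2,sold=2 ship[2->3]=4 ship[1->2]=2 ship[0->1]=5 prod=5 -> inv=[9 13 6 6]
Step 2: demand=2,sold=2 ship[2->3]=4 ship[1->2]=2 ship[0->1]=5 prod=5 -> inv=[9 16 4 8]
Step 3: demand=2,sold=2 ship[2->3]=4 ship[1->2]=2 ship[0->1]=5 prod=5 -> inv=[9 19 2 10]
Step 4: demand=2,sold=2 ship[2->3]=2 ship[1->2]=2 ship[0->1]=5 prod=5 -> inv=[9 22 2 10]

9 22 2 10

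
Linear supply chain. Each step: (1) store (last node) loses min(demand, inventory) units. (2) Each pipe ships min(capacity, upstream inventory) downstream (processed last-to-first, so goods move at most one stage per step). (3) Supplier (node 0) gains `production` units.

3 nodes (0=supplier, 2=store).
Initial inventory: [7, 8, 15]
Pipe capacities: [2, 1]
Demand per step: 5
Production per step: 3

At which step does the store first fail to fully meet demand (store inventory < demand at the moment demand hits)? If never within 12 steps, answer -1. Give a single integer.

Step 1: demand=5,sold=5 ship[1->2]=1 ship[0->1]=2 prod=3 -> [8 9 11]
Step 2: demand=5,sold=5 ship[1->2]=1 ship[0->1]=2 prod=3 -> [9 10 7]
Step 3: demand=5,sold=5 ship[1->2]=1 ship[0->1]=2 prod=3 -> [10 11 3]
Step 4: demand=5,sold=3 ship[1->2]=1 ship[0->1]=2 prod=3 -> [11 12 1]
Step 5: demand=5,sold=1 ship[1->2]=1 ship[0->1]=2 prod=3 -> [12 13 1]
Step 6: demand=5,sold=1 ship[1->2]=1 ship[0->1]=2 prod=3 -> [13 14 1]
Step 7: demand=5,sold=1 ship[1->2]=1 ship[0->1]=2 prod=3 -> [14 15 1]
Step 8: demand=5,sold=1 ship[1->2]=1 ship[0->1]=2 prod=3 -> [15 16 1]
Step 9: demand=5,sold=1 ship[1->2]=1 ship[0->1]=2 prod=3 -> [16 17 1]
Step 10: demand=5,sold=1 ship[1->2]=1 ship[0->1]=2 prod=3 -> [17 18 1]
Step 11: demand=5,sold=1 ship[1->2]=1 ship[0->1]=2 prod=3 -> [18 19 1]
Step 12: demand=5,sold=1 ship[1->2]=1 ship[0->1]=2 prod=3 -> [19 20 1]
First stockout at step 4

4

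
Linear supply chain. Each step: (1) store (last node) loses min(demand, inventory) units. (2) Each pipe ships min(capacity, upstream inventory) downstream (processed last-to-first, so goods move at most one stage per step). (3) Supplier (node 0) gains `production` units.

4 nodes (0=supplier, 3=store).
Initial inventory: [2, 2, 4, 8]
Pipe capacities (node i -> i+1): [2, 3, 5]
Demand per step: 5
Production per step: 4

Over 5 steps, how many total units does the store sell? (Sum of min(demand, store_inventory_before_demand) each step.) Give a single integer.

Answer: 18

Derivation:
Step 1: sold=5 (running total=5) -> [4 2 2 7]
Step 2: sold=5 (running total=10) -> [6 2 2 4]
Step 3: sold=4 (running total=14) -> [8 2 2 2]
Step 4: sold=2 (running total=16) -> [10 2 2 2]
Step 5: sold=2 (running total=18) -> [12 2 2 2]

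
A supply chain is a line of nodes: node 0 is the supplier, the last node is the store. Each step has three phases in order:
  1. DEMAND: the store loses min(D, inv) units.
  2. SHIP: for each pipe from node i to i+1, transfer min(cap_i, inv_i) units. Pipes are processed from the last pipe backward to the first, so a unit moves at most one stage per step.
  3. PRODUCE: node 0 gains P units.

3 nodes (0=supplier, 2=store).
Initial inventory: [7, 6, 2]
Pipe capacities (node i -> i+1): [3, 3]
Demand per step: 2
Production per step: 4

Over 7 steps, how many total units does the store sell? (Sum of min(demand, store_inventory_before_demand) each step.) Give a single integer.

Step 1: sold=2 (running total=2) -> [8 6 3]
Step 2: sold=2 (running total=4) -> [9 6 4]
Step 3: sold=2 (running total=6) -> [10 6 5]
Step 4: sold=2 (running total=8) -> [11 6 6]
Step 5: sold=2 (running total=10) -> [12 6 7]
Step 6: sold=2 (running total=12) -> [13 6 8]
Step 7: sold=2 (running total=14) -> [14 6 9]

Answer: 14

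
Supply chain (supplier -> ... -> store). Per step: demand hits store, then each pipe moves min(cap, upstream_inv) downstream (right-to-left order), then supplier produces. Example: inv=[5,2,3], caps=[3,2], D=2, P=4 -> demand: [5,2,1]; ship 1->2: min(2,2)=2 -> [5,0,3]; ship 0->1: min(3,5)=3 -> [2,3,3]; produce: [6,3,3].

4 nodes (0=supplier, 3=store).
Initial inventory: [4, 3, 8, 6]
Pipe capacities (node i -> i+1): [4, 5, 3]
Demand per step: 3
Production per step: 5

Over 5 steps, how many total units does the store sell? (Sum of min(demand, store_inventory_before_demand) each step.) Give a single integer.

Answer: 15

Derivation:
Step 1: sold=3 (running total=3) -> [5 4 8 6]
Step 2: sold=3 (running total=6) -> [6 4 9 6]
Step 3: sold=3 (running total=9) -> [7 4 10 6]
Step 4: sold=3 (running total=12) -> [8 4 11 6]
Step 5: sold=3 (running total=15) -> [9 4 12 6]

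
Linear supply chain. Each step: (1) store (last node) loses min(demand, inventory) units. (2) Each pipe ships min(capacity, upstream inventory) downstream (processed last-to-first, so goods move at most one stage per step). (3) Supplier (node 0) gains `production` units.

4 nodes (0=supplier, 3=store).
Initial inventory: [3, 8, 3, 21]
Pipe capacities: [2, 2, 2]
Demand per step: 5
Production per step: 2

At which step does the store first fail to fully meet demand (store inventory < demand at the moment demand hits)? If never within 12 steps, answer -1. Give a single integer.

Step 1: demand=5,sold=5 ship[2->3]=2 ship[1->2]=2 ship[0->1]=2 prod=2 -> [3 8 3 18]
Step 2: demand=5,sold=5 ship[2->3]=2 ship[1->2]=2 ship[0->1]=2 prod=2 -> [3 8 3 15]
Step 3: demand=5,sold=5 ship[2->3]=2 ship[1->2]=2 ship[0->1]=2 prod=2 -> [3 8 3 12]
Step 4: demand=5,sold=5 ship[2->3]=2 ship[1->2]=2 ship[0->1]=2 prod=2 -> [3 8 3 9]
Step 5: demand=5,sold=5 ship[2->3]=2 ship[1->2]=2 ship[0->1]=2 prod=2 -> [3 8 3 6]
Step 6: demand=5,sold=5 ship[2->3]=2 ship[1->2]=2 ship[0->1]=2 prod=2 -> [3 8 3 3]
Step 7: demand=5,sold=3 ship[2->3]=2 ship[1->2]=2 ship[0->1]=2 prod=2 -> [3 8 3 2]
Step 8: demand=5,sold=2 ship[2->3]=2 ship[1->2]=2 ship[0->1]=2 prod=2 -> [3 8 3 2]
Step 9: demand=5,sold=2 ship[2->3]=2 ship[1->2]=2 ship[0->1]=2 prod=2 -> [3 8 3 2]
Step 10: demand=5,sold=2 ship[2->3]=2 ship[1->2]=2 ship[0->1]=2 prod=2 -> [3 8 3 2]
Step 11: demand=5,sold=2 ship[2->3]=2 ship[1->2]=2 ship[0->1]=2 prod=2 -> [3 8 3 2]
Step 12: demand=5,sold=2 ship[2->3]=2 ship[1->2]=2 ship[0->1]=2 prod=2 -> [3 8 3 2]
First stockout at step 7

7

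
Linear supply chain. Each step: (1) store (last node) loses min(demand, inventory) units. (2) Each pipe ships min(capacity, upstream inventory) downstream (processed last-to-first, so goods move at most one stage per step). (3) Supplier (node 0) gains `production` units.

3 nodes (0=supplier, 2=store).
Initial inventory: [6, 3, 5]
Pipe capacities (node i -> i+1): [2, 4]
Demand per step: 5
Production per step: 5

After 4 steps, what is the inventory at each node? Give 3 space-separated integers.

Step 1: demand=5,sold=5 ship[1->2]=3 ship[0->1]=2 prod=5 -> inv=[9 2 3]
Step 2: demand=5,sold=3 ship[1->2]=2 ship[0->1]=2 prod=5 -> inv=[12 2 2]
Step 3: demand=5,sold=2 ship[1->2]=2 ship[0->1]=2 prod=5 -> inv=[15 2 2]
Step 4: demand=5,sold=2 ship[1->2]=2 ship[0->1]=2 prod=5 -> inv=[18 2 2]

18 2 2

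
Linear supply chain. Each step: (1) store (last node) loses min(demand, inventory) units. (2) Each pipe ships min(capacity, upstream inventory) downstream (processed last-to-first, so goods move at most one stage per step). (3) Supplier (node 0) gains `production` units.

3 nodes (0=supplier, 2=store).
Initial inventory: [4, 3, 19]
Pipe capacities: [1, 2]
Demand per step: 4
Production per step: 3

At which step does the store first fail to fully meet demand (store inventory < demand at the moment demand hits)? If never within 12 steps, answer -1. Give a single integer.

Step 1: demand=4,sold=4 ship[1->2]=2 ship[0->1]=1 prod=3 -> [6 2 17]
Step 2: demand=4,sold=4 ship[1->2]=2 ship[0->1]=1 prod=3 -> [8 1 15]
Step 3: demand=4,sold=4 ship[1->2]=1 ship[0->1]=1 prod=3 -> [10 1 12]
Step 4: demand=4,sold=4 ship[1->2]=1 ship[0->1]=1 prod=3 -> [12 1 9]
Step 5: demand=4,sold=4 ship[1->2]=1 ship[0->1]=1 prod=3 -> [14 1 6]
Step 6: demand=4,sold=4 ship[1->2]=1 ship[0->1]=1 prod=3 -> [16 1 3]
Step 7: demand=4,sold=3 ship[1->2]=1 ship[0->1]=1 prod=3 -> [18 1 1]
Step 8: demand=4,sold=1 ship[1->2]=1 ship[0->1]=1 prod=3 -> [20 1 1]
Step 9: demand=4,sold=1 ship[1->2]=1 ship[0->1]=1 prod=3 -> [22 1 1]
Step 10: demand=4,sold=1 ship[1->2]=1 ship[0->1]=1 prod=3 -> [24 1 1]
Step 11: demand=4,sold=1 ship[1->2]=1 ship[0->1]=1 prod=3 -> [26 1 1]
Step 12: demand=4,sold=1 ship[1->2]=1 ship[0->1]=1 prod=3 -> [28 1 1]
First stockout at step 7

7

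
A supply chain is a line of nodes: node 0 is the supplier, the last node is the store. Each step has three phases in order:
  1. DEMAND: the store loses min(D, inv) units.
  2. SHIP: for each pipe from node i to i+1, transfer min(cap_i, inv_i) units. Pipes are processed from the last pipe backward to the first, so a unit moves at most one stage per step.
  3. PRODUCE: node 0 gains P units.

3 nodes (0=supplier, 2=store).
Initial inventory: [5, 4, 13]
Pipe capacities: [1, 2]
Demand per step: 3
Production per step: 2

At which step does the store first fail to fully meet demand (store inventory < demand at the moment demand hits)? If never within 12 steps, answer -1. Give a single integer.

Step 1: demand=3,sold=3 ship[1->2]=2 ship[0->1]=1 prod=2 -> [6 3 12]
Step 2: demand=3,sold=3 ship[1->2]=2 ship[0->1]=1 prod=2 -> [7 2 11]
Step 3: demand=3,sold=3 ship[1->2]=2 ship[0->1]=1 prod=2 -> [8 1 10]
Step 4: demand=3,sold=3 ship[1->2]=1 ship[0->1]=1 prod=2 -> [9 1 8]
Step 5: demand=3,sold=3 ship[1->2]=1 ship[0->1]=1 prod=2 -> [10 1 6]
Step 6: demand=3,sold=3 ship[1->2]=1 ship[0->1]=1 prod=2 -> [11 1 4]
Step 7: demand=3,sold=3 ship[1->2]=1 ship[0->1]=1 prod=2 -> [12 1 2]
Step 8: demand=3,sold=2 ship[1->2]=1 ship[0->1]=1 prod=2 -> [13 1 1]
Step 9: demand=3,sold=1 ship[1->2]=1 ship[0->1]=1 prod=2 -> [14 1 1]
Step 10: demand=3,sold=1 ship[1->2]=1 ship[0->1]=1 prod=2 -> [15 1 1]
Step 11: demand=3,sold=1 ship[1->2]=1 ship[0->1]=1 prod=2 -> [16 1 1]
Step 12: demand=3,sold=1 ship[1->2]=1 ship[0->1]=1 prod=2 -> [17 1 1]
First stockout at step 8

8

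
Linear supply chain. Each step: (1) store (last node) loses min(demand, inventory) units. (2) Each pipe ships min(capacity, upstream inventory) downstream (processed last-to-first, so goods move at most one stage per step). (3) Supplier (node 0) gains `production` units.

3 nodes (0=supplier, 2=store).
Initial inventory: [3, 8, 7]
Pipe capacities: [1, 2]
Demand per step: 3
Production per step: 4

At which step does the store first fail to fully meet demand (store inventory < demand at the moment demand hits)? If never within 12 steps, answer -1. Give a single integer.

Step 1: demand=3,sold=3 ship[1->2]=2 ship[0->1]=1 prod=4 -> [6 7 6]
Step 2: demand=3,sold=3 ship[1->2]=2 ship[0->1]=1 prod=4 -> [9 6 5]
Step 3: demand=3,sold=3 ship[1->2]=2 ship[0->1]=1 prod=4 -> [12 5 4]
Step 4: demand=3,sold=3 ship[1->2]=2 ship[0->1]=1 prod=4 -> [15 4 3]
Step 5: demand=3,sold=3 ship[1->2]=2 ship[0->1]=1 prod=4 -> [18 3 2]
Step 6: demand=3,sold=2 ship[1->2]=2 ship[0->1]=1 prod=4 -> [21 2 2]
Step 7: demand=3,sold=2 ship[1->2]=2 ship[0->1]=1 prod=4 -> [24 1 2]
Step 8: demand=3,sold=2 ship[1->2]=1 ship[0->1]=1 prod=4 -> [27 1 1]
Step 9: demand=3,sold=1 ship[1->2]=1 ship[0->1]=1 prod=4 -> [30 1 1]
Step 10: demand=3,sold=1 ship[1->2]=1 ship[0->1]=1 prod=4 -> [33 1 1]
Step 11: demand=3,sold=1 ship[1->2]=1 ship[0->1]=1 prod=4 -> [36 1 1]
Step 12: demand=3,sold=1 ship[1->2]=1 ship[0->1]=1 prod=4 -> [39 1 1]
First stockout at step 6

6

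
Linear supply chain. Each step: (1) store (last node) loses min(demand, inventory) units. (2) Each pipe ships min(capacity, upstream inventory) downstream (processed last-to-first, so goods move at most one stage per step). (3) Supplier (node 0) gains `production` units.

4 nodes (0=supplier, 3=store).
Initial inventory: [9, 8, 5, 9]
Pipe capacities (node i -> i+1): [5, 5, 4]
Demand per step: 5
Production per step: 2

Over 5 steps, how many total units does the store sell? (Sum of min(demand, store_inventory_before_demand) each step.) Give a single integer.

Answer: 25

Derivation:
Step 1: sold=5 (running total=5) -> [6 8 6 8]
Step 2: sold=5 (running total=10) -> [3 8 7 7]
Step 3: sold=5 (running total=15) -> [2 6 8 6]
Step 4: sold=5 (running total=20) -> [2 3 9 5]
Step 5: sold=5 (running total=25) -> [2 2 8 4]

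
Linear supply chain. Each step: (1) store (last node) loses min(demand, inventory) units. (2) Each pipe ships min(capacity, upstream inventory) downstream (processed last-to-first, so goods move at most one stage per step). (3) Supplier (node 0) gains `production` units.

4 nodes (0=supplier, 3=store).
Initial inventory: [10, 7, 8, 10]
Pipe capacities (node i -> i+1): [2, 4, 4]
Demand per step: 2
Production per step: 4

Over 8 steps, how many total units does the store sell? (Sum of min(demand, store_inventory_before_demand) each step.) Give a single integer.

Step 1: sold=2 (running total=2) -> [12 5 8 12]
Step 2: sold=2 (running total=4) -> [14 3 8 14]
Step 3: sold=2 (running total=6) -> [16 2 7 16]
Step 4: sold=2 (running total=8) -> [18 2 5 18]
Step 5: sold=2 (running total=10) -> [20 2 3 20]
Step 6: sold=2 (running total=12) -> [22 2 2 21]
Step 7: sold=2 (running total=14) -> [24 2 2 21]
Step 8: sold=2 (running total=16) -> [26 2 2 21]

Answer: 16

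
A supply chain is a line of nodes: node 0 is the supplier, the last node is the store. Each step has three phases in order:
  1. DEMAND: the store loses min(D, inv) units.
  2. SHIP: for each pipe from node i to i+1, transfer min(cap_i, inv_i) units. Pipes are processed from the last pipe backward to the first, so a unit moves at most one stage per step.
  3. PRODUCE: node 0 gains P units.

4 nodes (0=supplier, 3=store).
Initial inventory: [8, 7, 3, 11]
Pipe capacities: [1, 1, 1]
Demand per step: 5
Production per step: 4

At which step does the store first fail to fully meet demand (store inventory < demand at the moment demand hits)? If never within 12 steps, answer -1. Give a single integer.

Step 1: demand=5,sold=5 ship[2->3]=1 ship[1->2]=1 ship[0->1]=1 prod=4 -> [11 7 3 7]
Step 2: demand=5,sold=5 ship[2->3]=1 ship[1->2]=1 ship[0->1]=1 prod=4 -> [14 7 3 3]
Step 3: demand=5,sold=3 ship[2->3]=1 ship[1->2]=1 ship[0->1]=1 prod=4 -> [17 7 3 1]
Step 4: demand=5,sold=1 ship[2->3]=1 ship[1->2]=1 ship[0->1]=1 prod=4 -> [20 7 3 1]
Step 5: demand=5,sold=1 ship[2->3]=1 ship[1->2]=1 ship[0->1]=1 prod=4 -> [23 7 3 1]
Step 6: demand=5,sold=1 ship[2->3]=1 ship[1->2]=1 ship[0->1]=1 prod=4 -> [26 7 3 1]
Step 7: demand=5,sold=1 ship[2->3]=1 ship[1->2]=1 ship[0->1]=1 prod=4 -> [29 7 3 1]
Step 8: demand=5,sold=1 ship[2->3]=1 ship[1->2]=1 ship[0->1]=1 prod=4 -> [32 7 3 1]
Step 9: demand=5,sold=1 ship[2->3]=1 ship[1->2]=1 ship[0->1]=1 prod=4 -> [35 7 3 1]
Step 10: demand=5,sold=1 ship[2->3]=1 ship[1->2]=1 ship[0->1]=1 prod=4 -> [38 7 3 1]
Step 11: demand=5,sold=1 ship[2->3]=1 ship[1->2]=1 ship[0->1]=1 prod=4 -> [41 7 3 1]
Step 12: demand=5,sold=1 ship[2->3]=1 ship[1->2]=1 ship[0->1]=1 prod=4 -> [44 7 3 1]
First stockout at step 3

3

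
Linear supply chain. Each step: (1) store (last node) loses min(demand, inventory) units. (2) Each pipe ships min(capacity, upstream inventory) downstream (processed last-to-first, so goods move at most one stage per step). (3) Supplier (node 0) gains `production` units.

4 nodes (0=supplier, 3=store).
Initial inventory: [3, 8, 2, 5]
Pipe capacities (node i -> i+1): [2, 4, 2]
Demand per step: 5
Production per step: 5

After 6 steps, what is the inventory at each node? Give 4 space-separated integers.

Step 1: demand=5,sold=5 ship[2->3]=2 ship[1->2]=4 ship[0->1]=2 prod=5 -> inv=[6 6 4 2]
Step 2: demand=5,sold=2 ship[2->3]=2 ship[1->2]=4 ship[0->1]=2 prod=5 -> inv=[9 4 6 2]
Step 3: demand=5,sold=2 ship[2->3]=2 ship[1->2]=4 ship[0->1]=2 prod=5 -> inv=[12 2 8 2]
Step 4: demand=5,sold=2 ship[2->3]=2 ship[1->2]=2 ship[0->1]=2 prod=5 -> inv=[15 2 8 2]
Step 5: demand=5,sold=2 ship[2->3]=2 ship[1->2]=2 ship[0->1]=2 prod=5 -> inv=[18 2 8 2]
Step 6: demand=5,sold=2 ship[2->3]=2 ship[1->2]=2 ship[0->1]=2 prod=5 -> inv=[21 2 8 2]

21 2 8 2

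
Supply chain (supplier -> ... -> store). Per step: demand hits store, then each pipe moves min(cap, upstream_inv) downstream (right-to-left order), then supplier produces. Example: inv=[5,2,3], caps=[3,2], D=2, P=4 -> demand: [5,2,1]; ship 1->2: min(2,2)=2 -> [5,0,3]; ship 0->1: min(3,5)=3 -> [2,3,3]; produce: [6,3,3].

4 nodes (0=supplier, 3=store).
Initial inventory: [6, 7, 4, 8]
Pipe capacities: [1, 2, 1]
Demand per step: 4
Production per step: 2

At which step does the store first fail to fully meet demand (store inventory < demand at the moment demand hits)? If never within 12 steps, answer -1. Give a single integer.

Step 1: demand=4,sold=4 ship[2->3]=1 ship[1->2]=2 ship[0->1]=1 prod=2 -> [7 6 5 5]
Step 2: demand=4,sold=4 ship[2->3]=1 ship[1->2]=2 ship[0->1]=1 prod=2 -> [8 5 6 2]
Step 3: demand=4,sold=2 ship[2->3]=1 ship[1->2]=2 ship[0->1]=1 prod=2 -> [9 4 7 1]
Step 4: demand=4,sold=1 ship[2->3]=1 ship[1->2]=2 ship[0->1]=1 prod=2 -> [10 3 8 1]
Step 5: demand=4,sold=1 ship[2->3]=1 ship[1->2]=2 ship[0->1]=1 prod=2 -> [11 2 9 1]
Step 6: demand=4,sold=1 ship[2->3]=1 ship[1->2]=2 ship[0->1]=1 prod=2 -> [12 1 10 1]
Step 7: demand=4,sold=1 ship[2->3]=1 ship[1->2]=1 ship[0->1]=1 prod=2 -> [13 1 10 1]
Step 8: demand=4,sold=1 ship[2->3]=1 ship[1->2]=1 ship[0->1]=1 prod=2 -> [14 1 10 1]
Step 9: demand=4,sold=1 ship[2->3]=1 ship[1->2]=1 ship[0->1]=1 prod=2 -> [15 1 10 1]
Step 10: demand=4,sold=1 ship[2->3]=1 ship[1->2]=1 ship[0->1]=1 prod=2 -> [16 1 10 1]
Step 11: demand=4,sold=1 ship[2->3]=1 ship[1->2]=1 ship[0->1]=1 prod=2 -> [17 1 10 1]
Step 12: demand=4,sold=1 ship[2->3]=1 ship[1->2]=1 ship[0->1]=1 prod=2 -> [18 1 10 1]
First stockout at step 3

3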